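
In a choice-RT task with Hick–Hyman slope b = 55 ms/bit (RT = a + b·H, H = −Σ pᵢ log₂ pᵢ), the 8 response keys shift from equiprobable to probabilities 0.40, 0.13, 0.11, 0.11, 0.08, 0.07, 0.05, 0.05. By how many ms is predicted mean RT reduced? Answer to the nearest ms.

22 ms

Equiprobable entropy H₀ = log₂ 8 = 3.0000 bits.
Skewed entropy H = −Σ pᵢ log₂ pᵢ = 2.6042 bits.
ΔRT = b·(H₀ − H) = 55 × 0.3958 = 21.77 ms.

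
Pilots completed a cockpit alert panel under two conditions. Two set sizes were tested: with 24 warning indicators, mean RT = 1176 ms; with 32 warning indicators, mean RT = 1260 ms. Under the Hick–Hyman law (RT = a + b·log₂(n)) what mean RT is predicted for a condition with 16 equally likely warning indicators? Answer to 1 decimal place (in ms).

Solve the two-equation system in a and b:
  b = (1260 − 1176) / (log₂ 32 − log₂ 24) = 84 / (5 − 4.5850) = 202.391 ms/bit
  a = 1176 − 202.391 × 4.5850 = 248.043 ms
Then RT(16) = 248.043 + 202.391 × log₂ 16 = 248.043 + 202.391 × 4 ≈ 1057.609 ms.

1057.6 ms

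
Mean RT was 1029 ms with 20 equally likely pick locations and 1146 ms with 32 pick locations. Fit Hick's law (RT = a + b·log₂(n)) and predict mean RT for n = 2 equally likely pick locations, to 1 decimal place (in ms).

Fit slope and intercept:
  b = (1146 − 1029) / (log₂ 32 − log₂ 20) = 117 / (5 − 4.3219) = 172.548 ms/bit
  a = 1029 − 172.548 × 4.3219 = 283.260 ms
Then RT(2) = 283.260 + 172.548 × log₂ 2 = 283.260 + 172.548 × 1 ≈ 455.808 ms.

455.8 ms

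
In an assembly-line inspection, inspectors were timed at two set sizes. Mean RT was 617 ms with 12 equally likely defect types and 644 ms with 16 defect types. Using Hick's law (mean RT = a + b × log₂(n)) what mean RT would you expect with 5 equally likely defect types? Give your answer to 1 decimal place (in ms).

534.8 ms

With log₂ n on the abscissa the relation is linear; from the two conditions:
  b = (644 − 617) / (log₂ 16 − log₂ 12) = 27 / (4 − 3.5850) = 65.054 ms/bit
  a = 617 − 65.054 × 3.5850 = 383.783 ms
Then RT(5) = 383.783 + 65.054 × log₂ 5 = 383.783 + 65.054 × 2.3219 ≈ 534.834 ms.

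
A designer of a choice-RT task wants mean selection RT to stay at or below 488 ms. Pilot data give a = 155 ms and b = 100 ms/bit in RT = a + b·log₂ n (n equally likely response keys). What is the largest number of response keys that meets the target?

Information budget: (488 − 155)/100 = 3.3300 bits, so n ≤ 2^3.3300 = 10.056 → at most 10.

10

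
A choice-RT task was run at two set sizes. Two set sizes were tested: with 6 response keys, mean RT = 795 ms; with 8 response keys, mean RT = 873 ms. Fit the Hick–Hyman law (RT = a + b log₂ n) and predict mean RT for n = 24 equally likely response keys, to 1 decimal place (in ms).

1170.9 ms

With log₂ n on the abscissa the relation is linear; from the two conditions:
  b = (873 − 795) / (log₂ 8 − log₂ 6) = 78 / (3 − 2.5850) = 187.935 ms/bit
  a = 795 − 187.935 × 2.5850 = 309.196 ms
Then RT(24) = 309.196 + 187.935 × log₂ 24 = 309.196 + 187.935 × 4.5850 ≈ 1170.870 ms.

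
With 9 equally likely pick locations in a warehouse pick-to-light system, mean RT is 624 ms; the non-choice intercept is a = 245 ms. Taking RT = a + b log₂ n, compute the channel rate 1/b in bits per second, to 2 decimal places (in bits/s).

8.36 bits/s

b = (624 − 245)/log₂ 9 = 379/3.1699 = 119.561 ms per bit = 0.11956 s/bit; the reciprocal is 8.364 bits/s.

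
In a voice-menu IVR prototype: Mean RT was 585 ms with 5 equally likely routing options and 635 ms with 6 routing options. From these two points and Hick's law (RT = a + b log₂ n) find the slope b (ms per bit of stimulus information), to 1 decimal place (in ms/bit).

b = (RT₂ − RT₁)/(log₂ n₂ − log₂ n₁) = (635 − 585)/(2.5850 − 2.3219) = 190.089 ms/bit.

190.1 ms/bit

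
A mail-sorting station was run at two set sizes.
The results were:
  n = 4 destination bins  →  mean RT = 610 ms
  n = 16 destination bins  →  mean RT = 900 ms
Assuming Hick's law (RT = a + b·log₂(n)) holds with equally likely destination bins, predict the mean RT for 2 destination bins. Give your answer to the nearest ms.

465 ms

Solve the two-equation system in a and b:
  b = (900 − 610) / (log₂ 16 − log₂ 4) = 290 / (4 − 2) = 145 ms/bit
  a = 610 − 145 × 2 = 320 ms
Then RT(2) = 320 + 145 × log₂ 2 = 320 + 145 × 1 ≈ 465.000 ms.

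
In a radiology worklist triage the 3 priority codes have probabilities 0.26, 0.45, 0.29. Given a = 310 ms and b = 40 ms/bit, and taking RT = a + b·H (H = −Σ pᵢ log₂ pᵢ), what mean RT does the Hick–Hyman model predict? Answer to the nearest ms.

372 ms

H = 0.26·log₂(1/0.26) + 0.45·log₂(1/0.45) + 0.29·log₂(1/0.29) = 1.5416 bits.
RT = 310 + 40 × 1.5416 = 371.66 ms.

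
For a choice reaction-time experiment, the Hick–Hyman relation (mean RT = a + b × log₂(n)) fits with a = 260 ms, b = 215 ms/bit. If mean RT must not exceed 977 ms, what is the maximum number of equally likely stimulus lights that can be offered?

Set 260 + 215·log₂ n ≤ 977 → log₂ n ≤ (977 − 260)/215 = 3.3349.
So n ≤ 2^3.3349 = 10.090; the largest integer n is 10.

10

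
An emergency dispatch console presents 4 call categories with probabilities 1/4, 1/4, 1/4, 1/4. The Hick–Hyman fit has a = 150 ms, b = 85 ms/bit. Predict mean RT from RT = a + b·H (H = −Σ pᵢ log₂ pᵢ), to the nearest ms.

320 ms

H = −Σ pᵢ log₂ pᵢ = 0.25·2 + 0.25·2 + 0.25·2 + 0.25·2 = 2.000 bits.
RT = 150 + 85 × 2.000 = 320.00 ms.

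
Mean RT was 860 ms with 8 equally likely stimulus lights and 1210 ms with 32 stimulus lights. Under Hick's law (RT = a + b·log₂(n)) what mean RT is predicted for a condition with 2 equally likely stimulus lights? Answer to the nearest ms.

RT is linear in log₂ n, so two points fix the line:
  b = (1210 − 860) / (log₂ 32 − log₂ 8) = 350 / (5 − 3) = 175 ms/bit
  a = 860 − 175 × 3 = 335 ms
Then RT(2) = 335 + 175 × log₂ 2 = 335 + 175 × 1 ≈ 510.000 ms.

510 ms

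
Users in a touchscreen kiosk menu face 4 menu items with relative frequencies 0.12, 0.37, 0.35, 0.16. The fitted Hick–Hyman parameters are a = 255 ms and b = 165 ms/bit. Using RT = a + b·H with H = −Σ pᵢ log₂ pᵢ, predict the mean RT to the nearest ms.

560 ms

Entropy contributions −pᵢ log₂ pᵢ: 0.3671, 0.5307, 0.5301, 0.4230; sum H = 1.8509 bits.
RT = a + bH = 255 + 165·1.8509 = 560.40 ms.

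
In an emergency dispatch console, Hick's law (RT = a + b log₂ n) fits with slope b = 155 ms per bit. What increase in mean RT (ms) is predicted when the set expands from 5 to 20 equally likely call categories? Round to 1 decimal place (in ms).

The intercept a cancels: ΔRT = b·(log₂ n₂ − log₂ n₁) = b·log₂(n₂/n₁).
log₂(20) − log₂(5) = log₂(20/5) = log₂(4) = 2.
ΔRT = 155 × 2.0000 = 310.000 ms.

310.0 ms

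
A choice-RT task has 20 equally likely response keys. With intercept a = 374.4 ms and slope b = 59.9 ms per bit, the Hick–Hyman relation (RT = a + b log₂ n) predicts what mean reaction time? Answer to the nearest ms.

633 ms

log₂(20) = 4.3219 bits, so RT = 374.4 + 59.9 × 4.3219 ≈ 633.283 ms.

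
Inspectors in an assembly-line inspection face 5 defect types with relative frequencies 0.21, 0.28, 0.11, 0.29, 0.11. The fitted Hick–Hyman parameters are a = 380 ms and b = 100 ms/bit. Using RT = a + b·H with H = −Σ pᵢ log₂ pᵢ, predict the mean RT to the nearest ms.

H = 0.21·log₂(1/0.21) + 0.28·log₂(1/0.28) + 0.11·log₂(1/0.11) + 0.29·log₂(1/0.29) + 0.11·log₂(1/0.11) = 2.2055 bits.
RT = 380 + 100 × 2.2055 = 600.55 ms.

601 ms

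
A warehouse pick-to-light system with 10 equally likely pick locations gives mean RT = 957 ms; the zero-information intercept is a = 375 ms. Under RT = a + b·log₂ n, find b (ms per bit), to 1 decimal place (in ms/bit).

175.2 ms/bit

log₂(10) = 3.3219 bits.
b = (RT − a)/log₂ n = (957 − 375) / 3.3219 = 175.199 ms/bit.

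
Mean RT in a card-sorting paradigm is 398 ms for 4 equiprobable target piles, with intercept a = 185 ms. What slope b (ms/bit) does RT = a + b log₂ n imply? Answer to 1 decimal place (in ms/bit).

106.5 ms/bit

b = (398 − 185) / log₂(4) = 213 / 2 = 106.500 ms/bit.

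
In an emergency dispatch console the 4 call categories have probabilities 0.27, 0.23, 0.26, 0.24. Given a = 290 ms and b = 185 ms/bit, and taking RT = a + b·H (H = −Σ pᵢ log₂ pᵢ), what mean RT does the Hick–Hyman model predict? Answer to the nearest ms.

H = 0.27·log₂(1/0.27) + 0.23·log₂(1/0.23) + 0.26·log₂(1/0.26) + 0.24·log₂(1/0.24) = 1.9971 bits.
RT = 290 + 185 × 1.9971 = 659.47 ms.

659 ms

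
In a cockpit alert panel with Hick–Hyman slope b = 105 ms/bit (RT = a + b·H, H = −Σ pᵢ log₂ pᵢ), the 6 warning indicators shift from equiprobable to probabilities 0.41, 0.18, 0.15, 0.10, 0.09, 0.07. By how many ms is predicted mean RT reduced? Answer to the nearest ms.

30 ms

Equiprobable entropy H₀ = log₂ 6 = 2.5850 bits.
Skewed entropy H = −Σ pᵢ log₂ pᵢ = 2.2966 bits.
ΔRT = b·(H₀ − H) = 105 × 0.2883 = 30.27 ms.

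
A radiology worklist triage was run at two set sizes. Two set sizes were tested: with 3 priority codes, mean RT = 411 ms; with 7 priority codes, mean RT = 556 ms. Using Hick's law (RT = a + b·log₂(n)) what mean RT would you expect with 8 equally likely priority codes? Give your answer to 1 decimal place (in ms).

RT is linear in log₂ n, so two points fix the line:
  b = (556 − 411) / (log₂ 7 − log₂ 3) = 145 / (2.8074 − 1.5850) = 118.620 ms/bit
  a = 411 − 118.620 × 1.5850 = 222.992 ms
Then RT(8) = 222.992 + 118.620 × log₂ 8 = 222.992 + 118.620 × 3 ≈ 578.852 ms.

578.9 ms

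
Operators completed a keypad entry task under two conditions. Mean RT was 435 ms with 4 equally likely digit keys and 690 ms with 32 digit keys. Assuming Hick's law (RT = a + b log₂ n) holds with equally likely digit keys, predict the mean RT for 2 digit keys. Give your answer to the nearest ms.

350 ms

With log₂ n on the abscissa the relation is linear; from the two conditions:
  b = (690 − 435) / (log₂ 32 − log₂ 4) = 255 / (5 − 2) = 85 ms/bit
  a = 435 − 85 × 2 = 265 ms
Then RT(2) = 265 + 85 × log₂ 2 = 265 + 85 × 1 ≈ 350.000 ms.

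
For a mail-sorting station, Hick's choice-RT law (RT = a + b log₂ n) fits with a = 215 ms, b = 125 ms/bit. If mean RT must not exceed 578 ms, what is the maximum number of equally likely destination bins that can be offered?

7

125·log₂ n ≤ 578 − 215 = 363, giving log₂ n ≤ 2.9040 and n ≤ 7.485. The largest whole number is 7.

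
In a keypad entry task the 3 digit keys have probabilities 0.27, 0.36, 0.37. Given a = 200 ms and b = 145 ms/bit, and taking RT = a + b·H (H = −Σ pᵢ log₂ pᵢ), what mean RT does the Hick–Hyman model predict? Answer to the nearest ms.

Entropy contributions −pᵢ log₂ pᵢ: 0.5100, 0.5306, 0.5307; sum H = 1.5714 bits.
RT = a + bH = 200 + 145·1.5714 = 427.85 ms.

428 ms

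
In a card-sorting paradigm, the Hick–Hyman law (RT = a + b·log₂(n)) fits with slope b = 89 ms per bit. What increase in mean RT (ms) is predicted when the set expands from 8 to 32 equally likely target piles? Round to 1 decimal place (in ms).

ΔRT = (a + b log₂ n₂) − (a + b log₂ n₁) = b·(log₂ n₂ − log₂ n₁).
log₂(32) − log₂(8) = log₂(32/8) = log₂(4) = 2.
ΔRT = 89 × 2.0000 = 178.000 ms.

178.0 ms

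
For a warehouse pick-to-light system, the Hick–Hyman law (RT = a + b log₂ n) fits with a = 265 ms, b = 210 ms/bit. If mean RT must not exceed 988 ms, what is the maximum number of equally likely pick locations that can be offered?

10

Information budget: (988 − 265)/210 = 3.4429 bits, so n ≤ 2^3.4429 = 10.874 → at most 10.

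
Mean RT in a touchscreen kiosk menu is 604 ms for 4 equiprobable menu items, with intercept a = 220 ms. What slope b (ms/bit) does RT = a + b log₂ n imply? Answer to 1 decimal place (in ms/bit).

192.0 ms/bit

4 alternatives carry log₂ 4 = 2 bits; the choice cost is 604 − 220 = 384 ms, so b = 384/2 = 192.000 ms/bit.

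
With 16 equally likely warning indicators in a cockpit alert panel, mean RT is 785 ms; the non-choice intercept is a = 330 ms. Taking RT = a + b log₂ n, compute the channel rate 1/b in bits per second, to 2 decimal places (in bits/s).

b = (785 − 330)/log₂ 16 = 455/4 = 113.750 ms per bit = 0.11375 s/bit; the reciprocal is 8.791 bits/s.

8.79 bits/s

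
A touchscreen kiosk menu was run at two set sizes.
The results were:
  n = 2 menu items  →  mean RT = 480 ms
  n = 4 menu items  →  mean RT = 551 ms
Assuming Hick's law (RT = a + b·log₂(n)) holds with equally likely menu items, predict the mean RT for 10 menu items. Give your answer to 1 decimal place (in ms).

644.9 ms

Fit slope and intercept:
  b = (551 − 480) / (log₂ 4 − log₂ 2) = 71 / (2 − 1) = 71.000 ms/bit
  a = 480 − 71.000 × 1 = 409.000 ms
Then RT(10) = 409.000 + 71.000 × log₂ 10 = 409.000 + 71.000 × 3.3219 ≈ 644.857 ms.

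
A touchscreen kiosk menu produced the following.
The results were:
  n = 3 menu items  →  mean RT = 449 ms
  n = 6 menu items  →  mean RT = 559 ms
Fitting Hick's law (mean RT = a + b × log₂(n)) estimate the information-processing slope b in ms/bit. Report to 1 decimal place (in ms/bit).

110.0 ms/bit

The slope on a log₂ axis is (559 − 449) / (2.5850 − 1.5850) = 110.000 ms/bit.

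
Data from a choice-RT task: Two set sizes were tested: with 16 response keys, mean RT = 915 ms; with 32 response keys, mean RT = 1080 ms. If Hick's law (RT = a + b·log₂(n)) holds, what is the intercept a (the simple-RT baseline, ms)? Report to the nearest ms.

b = (RT₂ − RT₁)/(log₂ n₂ − log₂ n₁) = (1080 − 915)/(5 − 4) = 165 ms/bit.
a = RT₁ − b·log₂ n₁ = 915 − 165 × 4 = 255.000 ms.

255 ms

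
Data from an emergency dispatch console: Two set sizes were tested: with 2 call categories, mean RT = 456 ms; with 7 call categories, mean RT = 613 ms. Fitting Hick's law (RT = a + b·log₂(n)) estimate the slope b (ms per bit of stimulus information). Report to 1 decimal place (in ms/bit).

86.9 ms/bit

b = (RT₂ − RT₁)/(log₂ n₂ − log₂ n₁) = (613 − 456)/(2.8074 − 1) = 86.867 ms/bit.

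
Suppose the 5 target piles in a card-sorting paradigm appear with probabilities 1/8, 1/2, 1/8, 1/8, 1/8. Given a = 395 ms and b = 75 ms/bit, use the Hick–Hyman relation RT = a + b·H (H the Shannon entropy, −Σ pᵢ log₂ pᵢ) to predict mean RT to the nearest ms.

545 ms

H = −Σ pᵢ log₂ pᵢ = 0.125·3 + 0.5·1 + 0.125·3 + 0.125·3 + 0.125·3 = 2.000 bits.
RT = 395 + 75 × 2.000 = 545.00 ms.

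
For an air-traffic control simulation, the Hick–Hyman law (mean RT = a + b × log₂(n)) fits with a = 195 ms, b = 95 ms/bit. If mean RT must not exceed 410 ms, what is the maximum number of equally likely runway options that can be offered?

Information budget: (410 − 195)/95 = 2.2632 bits, so n ≤ 2^2.2632 = 4.800 → at most 4.

4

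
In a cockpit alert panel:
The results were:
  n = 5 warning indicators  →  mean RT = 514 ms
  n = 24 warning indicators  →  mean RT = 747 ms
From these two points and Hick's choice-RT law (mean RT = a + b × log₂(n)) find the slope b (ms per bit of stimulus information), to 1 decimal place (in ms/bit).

103.0 ms/bit

b = (RT₂ − RT₁)/(log₂ n₂ − log₂ n₁) = (747 − 514)/(4.5850 − 2.3219) = 102.959 ms/bit.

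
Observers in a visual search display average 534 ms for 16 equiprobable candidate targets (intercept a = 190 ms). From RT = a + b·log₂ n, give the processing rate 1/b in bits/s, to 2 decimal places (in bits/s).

11.63 bits/s

b = (534 − 190)/log₂ 16 = 344/4 = 86.000 ms per bit = 0.08600 s/bit; the reciprocal is 11.628 bits/s.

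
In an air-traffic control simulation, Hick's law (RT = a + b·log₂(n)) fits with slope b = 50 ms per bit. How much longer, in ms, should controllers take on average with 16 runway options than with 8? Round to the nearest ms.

50 ms

ΔRT = (a + b log₂ n₂) − (a + b log₂ n₁) = b·(log₂ n₂ − log₂ n₁).
log₂(16) − log₂(8) = log₂(16/8) = log₂(2) = 1.
ΔRT = 50 × 1.0000 = 50.000 ms.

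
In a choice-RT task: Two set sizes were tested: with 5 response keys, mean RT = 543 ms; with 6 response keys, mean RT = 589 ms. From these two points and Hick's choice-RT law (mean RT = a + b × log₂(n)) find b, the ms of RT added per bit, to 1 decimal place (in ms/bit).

174.9 ms/bit

The slope on a log₂ axis is (589 − 543) / (2.5850 − 2.3219) = 174.882 ms/bit.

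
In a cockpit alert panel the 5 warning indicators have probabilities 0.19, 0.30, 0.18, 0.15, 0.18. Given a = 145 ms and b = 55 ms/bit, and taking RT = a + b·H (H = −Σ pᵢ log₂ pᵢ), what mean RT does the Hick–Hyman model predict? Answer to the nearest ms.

Entropy contributions −pᵢ log₂ pᵢ: 0.4552, 0.5211, 0.4453, 0.4105, 0.4453; sum H = 2.2775 bits.
RT = a + bH = 145 + 55·2.2775 = 270.26 ms.

270 ms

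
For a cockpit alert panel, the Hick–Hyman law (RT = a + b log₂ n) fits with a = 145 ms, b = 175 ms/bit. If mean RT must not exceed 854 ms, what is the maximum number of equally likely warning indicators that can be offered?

175·log₂ n ≤ 854 − 145 = 709, giving log₂ n ≤ 4.0514 and n ≤ 16.581. The largest whole number is 16.

16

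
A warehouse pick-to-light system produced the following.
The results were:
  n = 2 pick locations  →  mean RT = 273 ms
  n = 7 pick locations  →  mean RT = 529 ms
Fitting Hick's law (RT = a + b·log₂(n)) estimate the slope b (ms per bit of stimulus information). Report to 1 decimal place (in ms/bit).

Slope: b = (529 − 273) / (log₂ 7 − log₂ 2) = 256/1.8074 = 141.643 ms/bit.

141.6 ms/bit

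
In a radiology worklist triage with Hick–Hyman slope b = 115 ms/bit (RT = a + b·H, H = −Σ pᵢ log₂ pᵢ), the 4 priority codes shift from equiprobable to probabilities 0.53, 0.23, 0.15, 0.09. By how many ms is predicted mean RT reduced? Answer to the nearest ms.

35 ms

Equiprobable entropy H₀ = log₂ 4 = 2.0000 bits.
Skewed entropy H = −Σ pᵢ log₂ pᵢ = 1.6963 bits.
ΔRT = b·(H₀ − H) = 115 × 0.3037 = 34.92 ms.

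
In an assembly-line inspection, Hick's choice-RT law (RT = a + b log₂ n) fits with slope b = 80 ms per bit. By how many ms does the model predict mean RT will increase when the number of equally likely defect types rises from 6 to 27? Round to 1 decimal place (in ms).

173.6 ms

ΔRT = (a + b log₂ n₂) − (a + b log₂ n₁) = b·(log₂ n₂ − log₂ n₁).
log₂(27) − log₂(6) = 4.7549 − 2.5850 = 2.1699.
ΔRT = 80 × 2.1699 = 173.594 ms.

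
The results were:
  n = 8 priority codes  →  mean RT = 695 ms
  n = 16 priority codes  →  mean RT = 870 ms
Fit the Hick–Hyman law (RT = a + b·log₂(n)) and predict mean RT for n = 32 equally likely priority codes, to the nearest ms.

1045 ms

Fit slope and intercept:
  b = (870 − 695) / (log₂ 16 − log₂ 8) = 175 / (4 − 3) = 175 ms/bit
  a = 695 − 175 × 3 = 170 ms
Then RT(32) = 170 + 175 × log₂ 32 = 170 + 175 × 5 ≈ 1045.000 ms.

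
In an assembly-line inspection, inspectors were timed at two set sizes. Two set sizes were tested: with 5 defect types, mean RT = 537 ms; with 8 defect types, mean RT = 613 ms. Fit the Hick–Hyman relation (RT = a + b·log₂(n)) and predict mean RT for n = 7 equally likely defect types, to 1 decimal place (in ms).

RT is linear in log₂ n, so two points fix the line:
  b = (613 − 537) / (log₂ 8 − log₂ 5) = 76 / (3 − 2.3219) = 112.083 ms/bit
  a = 537 − 112.083 × 2.3219 = 276.752 ms
Then RT(7) = 276.752 + 112.083 × log₂ 7 = 276.752 + 112.083 × 2.8074 ≈ 591.408 ms.

591.4 ms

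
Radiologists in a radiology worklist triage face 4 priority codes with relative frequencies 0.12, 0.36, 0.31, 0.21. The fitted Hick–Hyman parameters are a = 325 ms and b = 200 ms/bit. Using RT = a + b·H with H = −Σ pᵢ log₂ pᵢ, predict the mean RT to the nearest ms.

704 ms

Entropy contributions −pᵢ log₂ pᵢ: 0.3671, 0.5306, 0.5238, 0.4728; sum H = 1.8943 bits.
RT = a + bH = 325 + 200·1.8943 = 703.86 ms.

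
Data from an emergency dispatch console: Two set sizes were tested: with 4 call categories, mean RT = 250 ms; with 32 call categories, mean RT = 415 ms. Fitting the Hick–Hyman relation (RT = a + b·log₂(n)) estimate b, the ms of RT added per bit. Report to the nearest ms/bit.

55 ms/bit

The slope on a log₂ axis is (415 − 250) / (5 − 2) = 55 ms/bit.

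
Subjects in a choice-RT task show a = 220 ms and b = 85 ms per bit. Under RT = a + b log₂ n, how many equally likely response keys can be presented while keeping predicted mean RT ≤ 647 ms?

32

85·log₂ n ≤ 647 − 220 = 427, giving log₂ n ≤ 5.0235 and n ≤ 32.526. The largest whole number is 32.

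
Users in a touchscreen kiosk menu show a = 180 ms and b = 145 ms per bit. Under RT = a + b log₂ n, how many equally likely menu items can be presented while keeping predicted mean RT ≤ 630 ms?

8

145·log₂ n ≤ 630 − 180 = 450, giving log₂ n ≤ 3.1034 and n ≤ 8.595. The largest whole number is 8.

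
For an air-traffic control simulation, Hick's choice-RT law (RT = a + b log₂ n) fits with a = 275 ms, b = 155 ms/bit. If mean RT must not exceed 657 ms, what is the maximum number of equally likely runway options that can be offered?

5

155·log₂ n ≤ 657 − 275 = 382, giving log₂ n ≤ 2.4645 and n ≤ 5.519. The largest whole number is 5.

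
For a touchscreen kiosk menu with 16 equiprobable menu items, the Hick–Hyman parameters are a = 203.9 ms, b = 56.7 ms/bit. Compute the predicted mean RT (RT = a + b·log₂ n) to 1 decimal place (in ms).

log₂(16) = 4 bits, so RT = 203.9 + 56.7 × 4 ≈ 430.700 ms.

430.7 ms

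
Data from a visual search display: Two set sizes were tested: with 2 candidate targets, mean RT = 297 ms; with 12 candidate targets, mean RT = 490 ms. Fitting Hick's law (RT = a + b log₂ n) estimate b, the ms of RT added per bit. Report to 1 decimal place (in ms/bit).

74.7 ms/bit

Slope: b = (490 − 297) / (log₂ 12 − log₂ 2) = 193/2.5850 = 74.663 ms/bit.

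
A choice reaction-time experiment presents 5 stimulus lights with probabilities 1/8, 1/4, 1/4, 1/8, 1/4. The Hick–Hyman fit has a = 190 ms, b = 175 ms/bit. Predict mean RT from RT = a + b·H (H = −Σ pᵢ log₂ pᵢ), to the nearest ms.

Each term −pᵢ log₂ pᵢ: 0.125·3 + 0.25·2 + 0.25·2 + 0.125·3 + 0.25·2; summed, H = 2.250 bits.
Mean RT = a + bH = 190 + 175·2.250 = 583.75 ms.

584 ms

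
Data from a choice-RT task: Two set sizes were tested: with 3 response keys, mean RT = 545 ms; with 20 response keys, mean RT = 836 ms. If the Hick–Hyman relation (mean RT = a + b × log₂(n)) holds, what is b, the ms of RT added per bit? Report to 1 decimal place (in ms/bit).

106.3 ms/bit

The slope on a log₂ axis is (836 − 545) / (4.3219 − 1.5850) = 106.322 ms/bit.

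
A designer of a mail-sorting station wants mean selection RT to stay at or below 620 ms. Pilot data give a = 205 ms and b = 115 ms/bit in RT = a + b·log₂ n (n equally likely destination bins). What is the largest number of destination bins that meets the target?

Set 205 + 115·log₂ n ≤ 620 → log₂ n ≤ (620 − 205)/115 = 3.6087.
So n ≤ 2^3.6087 = 12.199; the largest integer n is 12.

12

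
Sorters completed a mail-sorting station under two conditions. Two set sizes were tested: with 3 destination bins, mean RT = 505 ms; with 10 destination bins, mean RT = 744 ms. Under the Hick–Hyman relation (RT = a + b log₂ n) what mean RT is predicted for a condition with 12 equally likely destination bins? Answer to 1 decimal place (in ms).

780.2 ms

Solve the two-equation system in a and b:
  b = (744 − 505) / (log₂ 10 − log₂ 3) = 239 / (3.3219 − 1.5850) = 137.596 ms/bit
  a = 505 − 137.596 × 1.5850 = 286.915 ms
Then RT(12) = 286.915 + 137.596 × log₂ 12 = 286.915 + 137.596 × 3.5850 ≈ 780.193 ms.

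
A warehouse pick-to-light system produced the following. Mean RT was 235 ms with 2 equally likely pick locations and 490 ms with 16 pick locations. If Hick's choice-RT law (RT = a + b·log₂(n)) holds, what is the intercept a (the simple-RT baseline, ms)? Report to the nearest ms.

150 ms

b = (RT₂ − RT₁)/(log₂ n₂ − log₂ n₁) = (490 − 235)/(4 − 1) = 85 ms/bit.
Intercept: a = 235 − 85·log₂(2) = 150.000 ms.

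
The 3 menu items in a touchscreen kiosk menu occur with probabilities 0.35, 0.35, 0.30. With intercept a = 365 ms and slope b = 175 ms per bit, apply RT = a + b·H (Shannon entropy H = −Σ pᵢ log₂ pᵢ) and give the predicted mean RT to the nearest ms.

H = 0.35·log₂(1/0.35) + 0.35·log₂(1/0.35) + 0.30·log₂(1/0.30) = 1.5813 bits.
RT = 365 + 175 × 1.5813 = 641.73 ms.

642 ms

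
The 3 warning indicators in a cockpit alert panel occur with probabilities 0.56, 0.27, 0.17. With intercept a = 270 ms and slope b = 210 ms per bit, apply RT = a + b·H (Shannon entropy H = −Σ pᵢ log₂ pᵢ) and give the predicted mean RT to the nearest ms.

Entropy contributions −pᵢ log₂ pᵢ: 0.4684, 0.5100, 0.4346; sum H = 1.4130 bits.
RT = a + bH = 270 + 210·1.4130 = 566.74 ms.

567 ms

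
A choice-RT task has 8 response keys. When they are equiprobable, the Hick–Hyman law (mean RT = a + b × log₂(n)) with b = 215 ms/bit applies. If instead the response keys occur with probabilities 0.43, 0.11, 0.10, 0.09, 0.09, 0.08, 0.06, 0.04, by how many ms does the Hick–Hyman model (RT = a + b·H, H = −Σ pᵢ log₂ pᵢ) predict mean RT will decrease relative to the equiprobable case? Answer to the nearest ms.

Equiprobable entropy H₀ = log₂ 8 = 3.0000 bits.
Skewed entropy H = −Σ pᵢ log₂ pᵢ = 2.5521 bits.
ΔRT = b·(H₀ − H) = 215 × 0.4479 = 96.29 ms.

96 ms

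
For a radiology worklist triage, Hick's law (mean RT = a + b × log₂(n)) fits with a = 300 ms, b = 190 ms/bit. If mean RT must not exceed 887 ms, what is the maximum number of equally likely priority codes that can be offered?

8

Information budget: (887 − 300)/190 = 3.0895 bits, so n ≤ 2^3.0895 = 8.512 → at most 8.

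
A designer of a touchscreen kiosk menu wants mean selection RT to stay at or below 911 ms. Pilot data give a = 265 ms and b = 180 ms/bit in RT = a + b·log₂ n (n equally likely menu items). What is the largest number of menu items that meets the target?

180·log₂ n ≤ 911 − 265 = 646, giving log₂ n ≤ 3.5889 and n ≤ 12.033. The largest whole number is 12.

12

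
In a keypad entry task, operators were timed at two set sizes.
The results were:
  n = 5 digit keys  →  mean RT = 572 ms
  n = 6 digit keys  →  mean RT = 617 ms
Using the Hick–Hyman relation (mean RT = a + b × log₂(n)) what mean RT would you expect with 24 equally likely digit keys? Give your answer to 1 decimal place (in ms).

With log₂ n on the abscissa the relation is linear; from the two conditions:
  b = (617 − 572) / (log₂ 6 − log₂ 5) = 45 / (2.5850 − 2.3219) = 171.080 ms/bit
  a = 572 − 171.080 × 2.3219 = 174.764 ms
Then RT(24) = 174.764 + 171.080 × log₂ 24 = 174.764 + 171.080 × 4.5850 ≈ 959.161 ms.

959.2 ms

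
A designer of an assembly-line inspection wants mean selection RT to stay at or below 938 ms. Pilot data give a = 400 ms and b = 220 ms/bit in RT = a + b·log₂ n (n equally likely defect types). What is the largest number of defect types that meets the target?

5

Set 400 + 220·log₂ n ≤ 938 → log₂ n ≤ (938 − 400)/220 = 2.4455.
So n ≤ 2^2.4455 = 5.447; the largest integer n is 5.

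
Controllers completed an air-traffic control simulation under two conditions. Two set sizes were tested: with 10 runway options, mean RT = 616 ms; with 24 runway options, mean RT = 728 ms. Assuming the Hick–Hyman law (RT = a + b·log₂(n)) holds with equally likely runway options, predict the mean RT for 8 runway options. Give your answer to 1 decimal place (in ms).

Solve the two-equation system in a and b:
  b = (728 − 616) / (log₂ 24 − log₂ 10) = 112 / (4.5850 − 3.3219) = 88.675 ms/bit
  a = 616 − 88.675 × 3.3219 = 321.427 ms
Then RT(8) = 321.427 + 88.675 × log₂ 8 = 321.427 + 88.675 × 3 ≈ 587.453 ms.

587.5 ms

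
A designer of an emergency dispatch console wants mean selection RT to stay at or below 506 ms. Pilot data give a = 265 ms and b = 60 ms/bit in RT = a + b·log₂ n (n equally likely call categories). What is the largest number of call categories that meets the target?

Information budget: (506 − 265)/60 = 4.0167 bits, so n ≤ 2^4.0167 = 16.186 → at most 16.

16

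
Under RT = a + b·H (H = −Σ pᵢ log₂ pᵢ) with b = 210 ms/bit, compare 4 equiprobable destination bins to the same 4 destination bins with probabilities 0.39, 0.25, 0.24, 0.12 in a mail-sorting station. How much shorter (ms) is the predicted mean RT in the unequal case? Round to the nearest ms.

23 ms

Equiprobable entropy H₀ = log₂ 4 = 2.0000 bits.
Skewed entropy H = −Σ pᵢ log₂ pᵢ = 1.8910 bits.
ΔRT = b·(H₀ − H) = 210 × 0.1090 = 22.89 ms.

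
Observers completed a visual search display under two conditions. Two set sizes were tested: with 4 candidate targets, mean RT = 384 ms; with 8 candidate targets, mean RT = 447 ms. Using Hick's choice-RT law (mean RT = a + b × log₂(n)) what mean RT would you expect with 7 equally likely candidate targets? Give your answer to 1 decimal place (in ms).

Solve the two-equation system in a and b:
  b = (447 − 384) / (log₂ 8 − log₂ 4) = 63 / (3 − 2) = 63.000 ms/bit
  a = 384 − 63.000 × 2 = 258.000 ms
Then RT(7) = 258.000 + 63.000 × log₂ 7 = 258.000 + 63.000 × 2.8074 ≈ 434.863 ms.

434.9 ms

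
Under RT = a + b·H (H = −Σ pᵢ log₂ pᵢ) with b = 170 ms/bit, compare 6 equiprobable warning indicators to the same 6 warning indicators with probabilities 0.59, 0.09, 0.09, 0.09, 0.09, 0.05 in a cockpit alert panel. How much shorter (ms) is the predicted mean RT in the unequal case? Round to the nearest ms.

114 ms

Equiprobable entropy H₀ = log₂ 6 = 2.5850 bits.
Skewed entropy H = −Σ pᵢ log₂ pᵢ = 1.9158 bits.
ΔRT = b·(H₀ − H) = 170 × 0.6691 = 113.75 ms.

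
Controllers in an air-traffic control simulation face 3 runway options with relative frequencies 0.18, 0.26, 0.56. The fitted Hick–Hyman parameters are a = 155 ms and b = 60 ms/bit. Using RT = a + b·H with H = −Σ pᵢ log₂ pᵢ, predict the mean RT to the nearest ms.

Entropy contributions −pᵢ log₂ pᵢ: 0.4453, 0.5053, 0.4684; sum H = 1.4190 bits.
RT = a + bH = 155 + 60·1.4190 = 240.14 ms.

240 ms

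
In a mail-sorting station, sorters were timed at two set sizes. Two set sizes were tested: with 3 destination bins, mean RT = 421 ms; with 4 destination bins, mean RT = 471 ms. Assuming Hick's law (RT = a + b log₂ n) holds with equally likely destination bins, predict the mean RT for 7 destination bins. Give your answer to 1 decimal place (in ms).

568.3 ms

Solve the two-equation system in a and b:
  b = (471 − 421) / (log₂ 4 − log₂ 3) = 50 / (2 − 1.5850) = 120.471 ms/bit
  a = 421 − 120.471 × 1.5850 = 230.058 ms
Then RT(7) = 230.058 + 120.471 × log₂ 7 = 230.058 + 120.471 × 2.8074 ≈ 568.263 ms.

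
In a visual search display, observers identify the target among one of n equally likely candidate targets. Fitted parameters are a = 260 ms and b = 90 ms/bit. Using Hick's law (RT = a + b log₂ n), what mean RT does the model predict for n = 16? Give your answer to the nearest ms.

620 ms

log₂(16) = 4 bits, so RT = 260 + 90 × 4 ≈ 620.000 ms.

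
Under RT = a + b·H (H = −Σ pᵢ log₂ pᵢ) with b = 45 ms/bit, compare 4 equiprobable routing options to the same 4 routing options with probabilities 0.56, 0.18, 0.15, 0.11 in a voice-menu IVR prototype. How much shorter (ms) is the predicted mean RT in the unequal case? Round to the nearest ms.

15 ms

Equiprobable entropy H₀ = log₂ 4 = 2.0000 bits.
Skewed entropy H = −Σ pᵢ log₂ pᵢ = 1.6746 bits.
ΔRT = b·(H₀ − H) = 45 × 0.3254 = 14.64 ms.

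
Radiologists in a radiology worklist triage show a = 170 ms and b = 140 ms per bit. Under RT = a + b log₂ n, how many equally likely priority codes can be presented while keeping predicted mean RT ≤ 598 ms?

8

Set 170 + 140·log₂ n ≤ 598 → log₂ n ≤ (598 − 170)/140 = 3.0571.
So n ≤ 2^3.0571 = 8.323; the largest integer n is 8.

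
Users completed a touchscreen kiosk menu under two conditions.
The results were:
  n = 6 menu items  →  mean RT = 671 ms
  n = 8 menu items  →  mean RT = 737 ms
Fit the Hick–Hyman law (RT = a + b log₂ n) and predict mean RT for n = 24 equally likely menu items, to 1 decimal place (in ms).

989.0 ms

With log₂ n on the abscissa the relation is linear; from the two conditions:
  b = (737 − 671) / (log₂ 8 − log₂ 6) = 66 / (3 − 2.5850) = 159.022 ms/bit
  a = 671 − 159.022 × 2.5850 = 259.935 ms
Then RT(24) = 259.935 + 159.022 × log₂ 24 = 259.935 + 159.022 × 4.5850 ≈ 989.044 ms.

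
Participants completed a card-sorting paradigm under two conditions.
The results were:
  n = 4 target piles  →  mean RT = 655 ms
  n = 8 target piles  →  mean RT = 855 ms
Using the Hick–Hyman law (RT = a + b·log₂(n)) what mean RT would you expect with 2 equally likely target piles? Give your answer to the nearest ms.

455 ms

Fit slope and intercept:
  b = (855 − 655) / (log₂ 8 − log₂ 4) = 200 / (3 − 2) = 200 ms/bit
  a = 655 − 200 × 2 = 255 ms
Then RT(2) = 255 + 200 × log₂ 2 = 255 + 200 × 1 ≈ 455.000 ms.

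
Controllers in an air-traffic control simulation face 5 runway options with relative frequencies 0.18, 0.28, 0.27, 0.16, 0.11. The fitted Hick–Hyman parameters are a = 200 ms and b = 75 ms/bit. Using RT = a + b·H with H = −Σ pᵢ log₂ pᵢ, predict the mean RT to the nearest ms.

H = 0.18·log₂(1/0.18) + 0.28·log₂(1/0.28) + 0.27·log₂(1/0.27) + 0.16·log₂(1/0.16) + 0.11·log₂(1/0.11) = 2.2429 bits.
RT = 200 + 75 × 2.2429 = 368.21 ms.

368 ms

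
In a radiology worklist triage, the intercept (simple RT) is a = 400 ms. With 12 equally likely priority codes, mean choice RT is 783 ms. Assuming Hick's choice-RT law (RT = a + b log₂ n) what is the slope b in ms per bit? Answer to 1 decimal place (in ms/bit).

b = (783 − 400) / log₂(12) = 383 / 3.5850 = 106.835 ms/bit.

106.8 ms/bit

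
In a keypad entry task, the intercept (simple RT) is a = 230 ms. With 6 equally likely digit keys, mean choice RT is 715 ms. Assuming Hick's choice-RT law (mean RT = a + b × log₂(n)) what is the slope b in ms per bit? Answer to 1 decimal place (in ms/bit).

187.6 ms/bit

6 alternatives carry log₂ 6 = 2.5850 bits; the choice cost is 715 − 230 = 485 ms, so b = 485/2.5850 = 187.624 ms/bit.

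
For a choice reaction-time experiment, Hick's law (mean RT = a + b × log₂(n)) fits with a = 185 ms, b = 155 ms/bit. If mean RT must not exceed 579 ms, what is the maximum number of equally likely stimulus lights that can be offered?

5

155·log₂ n ≤ 579 − 185 = 394, giving log₂ n ≤ 2.5419 and n ≤ 5.824. The largest whole number is 5.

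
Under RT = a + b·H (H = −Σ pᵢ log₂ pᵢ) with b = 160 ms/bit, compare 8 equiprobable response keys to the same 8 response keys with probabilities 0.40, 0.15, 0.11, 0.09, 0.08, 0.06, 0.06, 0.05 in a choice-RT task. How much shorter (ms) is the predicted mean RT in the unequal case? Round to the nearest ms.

The RT saving is b·ΔH. Equiprobable H₀ = log₂(8) = 3.0000 bits; with the given probabilities H = 2.5969 bits.
b·(H₀ − H) = 160 × (3.0000 − 2.5969) = 64.49 ms.

64 ms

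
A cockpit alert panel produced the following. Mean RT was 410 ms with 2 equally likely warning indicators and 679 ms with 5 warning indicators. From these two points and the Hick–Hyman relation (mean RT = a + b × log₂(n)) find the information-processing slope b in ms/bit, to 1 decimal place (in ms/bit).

203.5 ms/bit

b = (RT₂ − RT₁)/(log₂ n₂ − log₂ n₁) = (679 − 410)/(2.3219 − 1) = 203.491 ms/bit.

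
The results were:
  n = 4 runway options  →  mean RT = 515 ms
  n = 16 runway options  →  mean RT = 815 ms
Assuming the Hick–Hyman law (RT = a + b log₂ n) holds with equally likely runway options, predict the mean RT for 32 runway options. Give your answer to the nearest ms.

965 ms

Solve the two-equation system in a and b:
  b = (815 − 515) / (log₂ 16 − log₂ 4) = 300 / (4 − 2) = 150 ms/bit
  a = 515 − 150 × 2 = 215 ms
Then RT(32) = 215 + 150 × log₂ 32 = 215 + 150 × 5 ≈ 965.000 ms.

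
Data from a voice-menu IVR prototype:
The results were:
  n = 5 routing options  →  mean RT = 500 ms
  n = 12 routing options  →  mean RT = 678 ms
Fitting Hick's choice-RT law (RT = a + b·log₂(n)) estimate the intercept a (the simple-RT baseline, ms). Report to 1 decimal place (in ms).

Slope: b = (678 − 500) / (log₂ 12 − log₂ 5) = 178/1.2630 = 140.930 ms/bit.
a = RT₁ − b·log₂ n₁ = 500 − 140.930 × 2.3219 = 172.770 ms.

172.8 ms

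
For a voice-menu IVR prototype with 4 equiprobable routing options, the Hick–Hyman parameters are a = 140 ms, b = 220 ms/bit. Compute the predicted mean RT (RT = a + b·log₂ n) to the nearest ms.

log₂(4) = 2 bits, so RT = 140 + 220 × 2 ≈ 580.000 ms.

580 ms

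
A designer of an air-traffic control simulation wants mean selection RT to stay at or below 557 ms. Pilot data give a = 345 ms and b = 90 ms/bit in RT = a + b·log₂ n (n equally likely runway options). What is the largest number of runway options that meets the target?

90·log₂ n ≤ 557 − 345 = 212, giving log₂ n ≤ 2.3556 and n ≤ 5.118. The largest whole number is 5.

5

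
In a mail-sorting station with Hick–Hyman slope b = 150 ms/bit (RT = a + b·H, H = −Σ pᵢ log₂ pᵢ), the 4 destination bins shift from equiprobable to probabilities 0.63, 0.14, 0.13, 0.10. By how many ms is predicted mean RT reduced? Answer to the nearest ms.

Equiprobable entropy H₀ = log₂ 4 = 2.0000 bits.
Skewed entropy H = −Σ pᵢ log₂ pᵢ = 1.5319 bits.
ΔRT = b·(H₀ − H) = 150 × 0.4681 = 70.22 ms.

70 ms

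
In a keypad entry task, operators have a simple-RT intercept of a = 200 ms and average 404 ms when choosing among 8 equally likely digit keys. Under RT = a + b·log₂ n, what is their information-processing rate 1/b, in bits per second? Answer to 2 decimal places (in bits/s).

14.71 bits/s

Choice component = 404 − 200 = 204 ms over log₂(8) = 3 bits.
b = 204 / 3 = 68.000 ms/bit, so 1/b = 14.706 bits/s.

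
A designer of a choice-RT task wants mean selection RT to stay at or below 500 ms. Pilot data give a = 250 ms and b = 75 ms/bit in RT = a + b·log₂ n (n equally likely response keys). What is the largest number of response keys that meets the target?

10

Set 250 + 75·log₂ n ≤ 500 → log₂ n ≤ (500 − 250)/75 = 3.3333.
So n ≤ 2^3.3333 = 10.079; the largest integer n is 10.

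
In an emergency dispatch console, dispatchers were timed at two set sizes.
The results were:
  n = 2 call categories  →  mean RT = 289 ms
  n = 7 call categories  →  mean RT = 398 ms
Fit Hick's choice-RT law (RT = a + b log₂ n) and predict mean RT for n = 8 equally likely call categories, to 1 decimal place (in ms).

Fit slope and intercept:
  b = (398 − 289) / (log₂ 7 − log₂ 2) = 109 / (2.8074 − 1) = 60.309 ms/bit
  a = 289 − 60.309 × 1 = 228.691 ms
Then RT(8) = 228.691 + 60.309 × log₂ 8 = 228.691 + 60.309 × 3 ≈ 409.618 ms.

409.6 ms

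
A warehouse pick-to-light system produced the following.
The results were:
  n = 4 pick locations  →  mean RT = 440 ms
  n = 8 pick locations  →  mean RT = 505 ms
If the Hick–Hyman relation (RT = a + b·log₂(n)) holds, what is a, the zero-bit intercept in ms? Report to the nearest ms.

b = (RT₂ − RT₁)/(log₂ n₂ − log₂ n₁) = (505 − 440)/(3 − 2) = 65 ms/bit.
a = RT₁ − b·log₂ n₁ = 440 − 65 × 2 = 310.000 ms.

310 ms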